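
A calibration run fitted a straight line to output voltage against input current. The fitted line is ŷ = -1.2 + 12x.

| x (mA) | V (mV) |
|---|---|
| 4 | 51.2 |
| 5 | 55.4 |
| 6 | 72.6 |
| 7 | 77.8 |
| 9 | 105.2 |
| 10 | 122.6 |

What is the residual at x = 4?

e = 4.4

ŷ = -1.2 + 12·4 = 46.8
e = 51.2 − 46.8 = 4.4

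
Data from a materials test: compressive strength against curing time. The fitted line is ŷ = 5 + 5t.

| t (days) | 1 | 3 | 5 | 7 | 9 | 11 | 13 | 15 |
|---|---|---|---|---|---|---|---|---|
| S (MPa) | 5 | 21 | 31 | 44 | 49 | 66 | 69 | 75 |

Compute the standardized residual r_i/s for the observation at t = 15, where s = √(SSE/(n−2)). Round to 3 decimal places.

t=1: ŷ = 5 + 5·1 = 10; r = 5 − 10 = -5
t=3: ŷ = 5 + 5·3 = 20; r = 21 − 20 = 1
t=5: ŷ = 5 + 5·5 = 30; r = 31 − 30 = 1
t=7: ŷ = 5 + 5·7 = 40; r = 44 − 40 = 4
t=9: ŷ = 5 + 5·9 = 50; r = 49 − 50 = -1
t=11: ŷ = 5 + 5·11 = 60; r = 66 − 60 = 6
t=13: ŷ = 5 + 5·13 = 70; r = 69 − 70 = -1
t=15: ŷ = 5 + 5·15 = 80; r = 75 − 80 = -5
SSE = 25 + 1 + 1 + 16 + 1 + 36 + 1 + 25 = 106
s = √(106/6) = 4.20317
r/s = -5 / 4.20317 = -1.190

-1.190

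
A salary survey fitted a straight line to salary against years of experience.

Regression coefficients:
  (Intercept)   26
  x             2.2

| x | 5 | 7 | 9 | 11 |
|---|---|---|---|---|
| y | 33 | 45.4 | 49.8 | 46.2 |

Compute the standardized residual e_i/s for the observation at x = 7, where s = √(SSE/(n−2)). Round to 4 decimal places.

0.7071

x=5: ŷ = 26 + 2.2·5 = 37; e = 33 − 37 = -4
x=7: ŷ = 26 + 2.2·7 = 41.4; e = 45.4 − 41.4 = 4
x=9: ŷ = 26 + 2.2·9 = 45.8; e = 49.8 − 45.8 = 4
x=11: ŷ = 26 + 2.2·11 = 50.2; e = 46.2 − 50.2 = -4
SSE = 16 + 16 + 16 + 16 = 64
s = √(64/2) = 5.65685
e/s = 4 / 5.65685 = 0.7071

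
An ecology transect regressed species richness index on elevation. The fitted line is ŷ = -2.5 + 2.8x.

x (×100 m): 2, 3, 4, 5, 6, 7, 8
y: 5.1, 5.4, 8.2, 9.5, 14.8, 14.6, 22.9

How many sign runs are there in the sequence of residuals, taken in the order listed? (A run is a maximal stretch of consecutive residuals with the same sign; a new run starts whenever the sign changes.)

x=2: ŷ = -2.5 + 2.8·2 = 3.1; e = 5.1 − 3.1 = 2
x=3: ŷ = -2.5 + 2.8·3 = 5.9; e = 5.4 − 5.9 = -0.5
x=4: ŷ = -2.5 + 2.8·4 = 8.7; e = 8.2 − 8.7 = -0.5
x=5: ŷ = -2.5 + 2.8·5 = 11.5; e = 9.5 − 11.5 = -2
x=6: ŷ = -2.5 + 2.8·6 = 14.3; e = 14.8 − 14.3 = 0.5
x=7: ŷ = -2.5 + 2.8·7 = 17.1; e = 14.6 − 17.1 = -2.5
x=8: ŷ = -2.5 + 2.8·8 = 19.9; e = 22.9 − 19.9 = 3
Signs: + − − − + − +
Runs: +×1, −×3, +×1, −×1, +×1 → 5

5 runs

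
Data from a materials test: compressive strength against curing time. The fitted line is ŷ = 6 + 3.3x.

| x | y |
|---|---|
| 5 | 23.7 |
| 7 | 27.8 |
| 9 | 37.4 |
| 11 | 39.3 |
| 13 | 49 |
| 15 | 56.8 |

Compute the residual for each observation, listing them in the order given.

1.2, -1.3, 1.7, -3, 0.1, 1.3

x=5: ŷ = 6 + 3.3·5 = 22.5; e = 23.7 − 22.5 = 1.2
x=7: ŷ = 6 + 3.3·7 = 29.1; e = 27.8 − 29.1 = -1.3
x=9: ŷ = 6 + 3.3·9 = 35.7; e = 37.4 − 35.7 = 1.7
x=11: ŷ = 6 + 3.3·11 = 42.3; e = 39.3 − 42.3 = -3
x=13: ŷ = 6 + 3.3·13 = 48.9; e = 49 − 48.9 = 0.1
x=15: ŷ = 6 + 3.3·15 = 55.5; e = 56.8 − 55.5 = 1.3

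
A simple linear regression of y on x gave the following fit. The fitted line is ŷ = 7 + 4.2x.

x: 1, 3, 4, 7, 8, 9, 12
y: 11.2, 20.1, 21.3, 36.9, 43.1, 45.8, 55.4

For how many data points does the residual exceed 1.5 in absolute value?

3

x=1: ŷ = 7 + 4.2·1 = 11.2; r = 11.2 − 11.2 = 0
x=3: ŷ = 7 + 4.2·3 = 19.6; r = 20.1 − 19.6 = 0.5
x=4: ŷ = 7 + 4.2·4 = 23.8; r = 21.3 − 23.8 = -2.5
x=7: ŷ = 7 + 4.2·7 = 36.4; r = 36.9 − 36.4 = 0.5
x=8: ŷ = 7 + 4.2·8 = 40.6; r = 43.1 − 40.6 = 2.5
x=9: ŷ = 7 + 4.2·9 = 44.8; r = 45.8 − 44.8 = 1
x=12: ŷ = 7 + 4.2·12 = 57.4; r = 55.4 − 57.4 = -2
|r| > 1.5: x=4 (|r|=2.5), x=8 (|r|=2.5), x=12 (|r|=2) → 3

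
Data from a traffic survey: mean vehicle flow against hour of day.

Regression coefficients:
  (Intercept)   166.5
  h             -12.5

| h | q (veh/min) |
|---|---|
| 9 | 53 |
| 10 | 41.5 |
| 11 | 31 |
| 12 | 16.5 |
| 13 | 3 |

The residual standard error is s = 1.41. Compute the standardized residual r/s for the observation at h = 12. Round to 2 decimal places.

ŷ = 166.5 − 12.5·12 = 16.5
r = 16.5 − 16.5 = 0
r/s = 0 / 1.41 = 0.00

0.00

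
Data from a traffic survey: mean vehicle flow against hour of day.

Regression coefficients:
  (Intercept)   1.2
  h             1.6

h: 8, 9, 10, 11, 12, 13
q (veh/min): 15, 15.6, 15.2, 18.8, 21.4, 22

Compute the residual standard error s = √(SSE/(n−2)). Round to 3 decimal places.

h=8: ŷ = 1.2 + 1.6·8 = 14; r = 15 − 14 = 1
h=9: ŷ = 1.2 + 1.6·9 = 15.6; r = 15.6 − 15.6 = 0
h=10: ŷ = 1.2 + 1.6·10 = 17.2; r = 15.2 − 17.2 = -2
h=11: ŷ = 1.2 + 1.6·11 = 18.8; r = 18.8 − 18.8 = 0
h=12: ŷ = 1.2 + 1.6·12 = 20.4; r = 21.4 − 20.4 = 1
h=13: ŷ = 1.2 + 1.6·13 = 22; r = 22 − 22 = 0
SSE = 1 + 0 + 4 + 0 + 1 + 0 = 6
s = √(6/4) = √1.5 ≈ 1.225

s = 1.225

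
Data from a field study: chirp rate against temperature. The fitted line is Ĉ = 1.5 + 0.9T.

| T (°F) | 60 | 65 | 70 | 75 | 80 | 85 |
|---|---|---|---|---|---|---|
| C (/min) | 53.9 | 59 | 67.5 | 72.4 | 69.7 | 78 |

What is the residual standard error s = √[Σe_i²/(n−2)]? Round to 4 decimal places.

T=60: Ĉ = 1.5 + 0.9·60 = 55.5; e = 53.9 − 55.5 = -1.6
T=65: Ĉ = 1.5 + 0.9·65 = 60; e = 59 − 60 = -1
T=70: Ĉ = 1.5 + 0.9·70 = 64.5; e = 67.5 − 64.5 = 3
T=75: Ĉ = 1.5 + 0.9·75 = 69; e = 72.4 − 69 = 3.4
T=80: Ĉ = 1.5 + 0.9·80 = 73.5; e = 69.7 − 73.5 = -3.8
T=85: Ĉ = 1.5 + 0.9·85 = 78; e = 78 − 78 = 0
SSE = 2.56 + 1 + 9 + 11.56 + 14.44 + 0 = 38.56
s = √(38.56/4) = √9.64 ≈ 3.1048

s = 3.1048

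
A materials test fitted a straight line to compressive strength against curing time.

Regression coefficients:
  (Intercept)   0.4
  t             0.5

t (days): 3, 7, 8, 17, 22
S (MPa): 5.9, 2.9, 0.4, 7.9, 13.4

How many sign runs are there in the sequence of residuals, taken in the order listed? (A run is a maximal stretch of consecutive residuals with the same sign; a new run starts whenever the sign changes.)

t=3: Ŝ = 0.4 + 0.5·3 = 1.9; r = 5.9 − 1.9 = 4
t=7: Ŝ = 0.4 + 0.5·7 = 3.9; r = 2.9 − 3.9 = -1
t=8: Ŝ = 0.4 + 0.5·8 = 4.4; r = 0.4 − 4.4 = -4
t=17: Ŝ = 0.4 + 0.5·17 = 8.9; r = 7.9 − 8.9 = -1
t=22: Ŝ = 0.4 + 0.5·22 = 11.4; r = 13.4 − 11.4 = 2
Signs: + − − − +
Runs: +×1, −×3, +×1 → 3

3 runs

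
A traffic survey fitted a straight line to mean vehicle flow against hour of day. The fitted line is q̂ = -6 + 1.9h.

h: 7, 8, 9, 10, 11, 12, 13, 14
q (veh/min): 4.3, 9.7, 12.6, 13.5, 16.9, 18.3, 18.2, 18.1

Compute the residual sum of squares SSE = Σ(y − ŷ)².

SSE = 24.5

h=7: q̂ = -6 + 1.9·7 = 7.3; e = 4.3 − 7.3 = -3
h=8: q̂ = -6 + 1.9·8 = 9.2; e = 9.7 − 9.2 = 0.5
h=9: q̂ = -6 + 1.9·9 = 11.1; e = 12.6 − 11.1 = 1.5
h=10: q̂ = -6 + 1.9·10 = 13; e = 13.5 − 13 = 0.5
h=11: q̂ = -6 + 1.9·11 = 14.9; e = 16.9 − 14.9 = 2
h=12: q̂ = -6 + 1.9·12 = 16.8; e = 18.3 − 16.8 = 1.5
h=13: q̂ = -6 + 1.9·13 = 18.7; e = 18.2 − 18.7 = -0.5
h=14: q̂ = -6 + 1.9·14 = 20.6; e = 18.1 − 20.6 = -2.5
SSE = 9 + 0.25 + 2.25 + 0.25 + 4 + 2.25 + 0.25 + 6.25 = 24.5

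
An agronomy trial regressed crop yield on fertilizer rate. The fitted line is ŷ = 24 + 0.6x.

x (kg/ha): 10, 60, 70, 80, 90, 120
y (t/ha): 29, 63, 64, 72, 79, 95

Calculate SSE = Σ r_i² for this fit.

x=10: ŷ = 24 + 0.6·10 = 30; r = 29 − 30 = -1
x=60: ŷ = 24 + 0.6·60 = 60; r = 63 − 60 = 3
x=70: ŷ = 24 + 0.6·70 = 66; r = 64 − 66 = -2
x=80: ŷ = 24 + 0.6·80 = 72; r = 72 − 72 = 0
x=90: ŷ = 24 + 0.6·90 = 78; r = 79 − 78 = 1
x=120: ŷ = 24 + 0.6·120 = 96; r = 95 − 96 = -1
SSE = 1 + 9 + 4 + 0 + 1 + 1 = 16

SSE = 16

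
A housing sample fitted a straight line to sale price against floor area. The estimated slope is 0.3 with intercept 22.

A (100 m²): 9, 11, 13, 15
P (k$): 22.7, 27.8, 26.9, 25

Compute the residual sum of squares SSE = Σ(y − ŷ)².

SSE = 13.5

A=9: ŷ = 22 + 0.3·9 = 24.7; r = 22.7 − 24.7 = -2
A=11: ŷ = 22 + 0.3·11 = 25.3; r = 27.8 − 25.3 = 2.5
A=13: ŷ = 22 + 0.3·13 = 25.9; r = 26.9 − 25.9 = 1
A=15: ŷ = 22 + 0.3·15 = 26.5; r = 25 − 26.5 = -1.5
SSE = 4 + 6.25 + 1 + 2.25 = 13.5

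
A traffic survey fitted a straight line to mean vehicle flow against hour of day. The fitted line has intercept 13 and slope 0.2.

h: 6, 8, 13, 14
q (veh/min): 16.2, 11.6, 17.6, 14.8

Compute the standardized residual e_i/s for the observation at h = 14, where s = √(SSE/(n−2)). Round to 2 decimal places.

h=6: q̂ = 13 + 0.2·6 = 14.2; e = 16.2 − 14.2 = 2
h=8: q̂ = 13 + 0.2·8 = 14.6; e = 11.6 − 14.6 = -3
h=13: q̂ = 13 + 0.2·13 = 15.6; e = 17.6 − 15.6 = 2
h=14: q̂ = 13 + 0.2·14 = 15.8; e = 14.8 − 15.8 = -1
SSE = 4 + 9 + 4 + 1 = 18
s = √(18/2) = 3
e/s = -1 / 3 = -0.33

-0.33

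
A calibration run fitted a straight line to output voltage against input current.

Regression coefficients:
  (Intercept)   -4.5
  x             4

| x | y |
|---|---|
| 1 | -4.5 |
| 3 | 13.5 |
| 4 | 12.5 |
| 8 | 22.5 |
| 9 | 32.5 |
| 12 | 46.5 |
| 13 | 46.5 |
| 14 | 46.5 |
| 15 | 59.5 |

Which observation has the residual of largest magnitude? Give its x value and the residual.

x=1: ŷ = -4.5 + 4·1 = -0.5; e = -4.5 − (-0.5) = -4
x=3: ŷ = -4.5 + 4·3 = 7.5; e = 13.5 − 7.5 = 6
x=4: ŷ = -4.5 + 4·4 = 11.5; e = 12.5 − 11.5 = 1
x=8: ŷ = -4.5 + 4·8 = 27.5; e = 22.5 − 27.5 = -5
x=9: ŷ = -4.5 + 4·9 = 31.5; e = 32.5 − 31.5 = 1
x=12: ŷ = -4.5 + 4·12 = 43.5; e = 46.5 − 43.5 = 3
x=13: ŷ = -4.5 + 4·13 = 47.5; e = 46.5 − 47.5 = -1
x=14: ŷ = -4.5 + 4·14 = 51.5; e = 46.5 − 51.5 = -5
x=15: ŷ = -4.5 + 4·15 = 55.5; e = 59.5 − 55.5 = 4
Largest |e| is 6 at x = 3, residual 6.

x = 3, e = 6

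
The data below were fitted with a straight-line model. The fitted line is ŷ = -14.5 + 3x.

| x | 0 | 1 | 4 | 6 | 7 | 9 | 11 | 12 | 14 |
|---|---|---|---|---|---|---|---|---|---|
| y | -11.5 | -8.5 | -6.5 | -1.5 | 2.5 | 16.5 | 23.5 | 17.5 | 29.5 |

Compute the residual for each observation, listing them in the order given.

3, 3, -4, -5, -4, 4, 5, -4, 2

x=0: ŷ = -14.5 + 3·0 = -14.5; e = -11.5 − (-14.5) = 3
x=1: ŷ = -14.5 + 3·1 = -11.5; e = -8.5 − (-11.5) = 3
x=4: ŷ = -14.5 + 3·4 = -2.5; e = -6.5 − (-2.5) = -4
x=6: ŷ = -14.5 + 3·6 = 3.5; e = -1.5 − 3.5 = -5
x=7: ŷ = -14.5 + 3·7 = 6.5; e = 2.5 − 6.5 = -4
x=9: ŷ = -14.5 + 3·9 = 12.5; e = 16.5 − 12.5 = 4
x=11: ŷ = -14.5 + 3·11 = 18.5; e = 23.5 − 18.5 = 5
x=12: ŷ = -14.5 + 3·12 = 21.5; e = 17.5 − 21.5 = -4
x=14: ŷ = -14.5 + 3·14 = 27.5; e = 29.5 − 27.5 = 2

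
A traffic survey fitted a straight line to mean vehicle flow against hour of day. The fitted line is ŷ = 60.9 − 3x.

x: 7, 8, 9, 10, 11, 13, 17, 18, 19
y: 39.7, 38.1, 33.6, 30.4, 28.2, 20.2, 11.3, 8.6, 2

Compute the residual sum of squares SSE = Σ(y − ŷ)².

SSE = 13.26

x=7: ŷ = 60.9 − 3·7 = 39.9; r = 39.7 − 39.9 = -0.2
x=8: ŷ = 60.9 − 3·8 = 36.9; r = 38.1 − 36.9 = 1.2
x=9: ŷ = 60.9 − 3·9 = 33.9; r = 33.6 − 33.9 = -0.3
x=10: ŷ = 60.9 − 3·10 = 30.9; r = 30.4 − 30.9 = -0.5
x=11: ŷ = 60.9 − 3·11 = 27.9; r = 28.2 − 27.9 = 0.3
x=13: ŷ = 60.9 − 3·13 = 21.9; r = 20.2 − 21.9 = -1.7
x=17: ŷ = 60.9 − 3·17 = 9.9; r = 11.3 − 9.9 = 1.4
x=18: ŷ = 60.9 − 3·18 = 6.9; r = 8.6 − 6.9 = 1.7
x=19: ŷ = 60.9 − 3·19 = 3.9; r = 2 − 3.9 = -1.9
SSE = 0.04 + 1.44 + 0.09 + 0.25 + 0.09 + 2.89 + 1.96 + 2.89 + 3.61 = 13.26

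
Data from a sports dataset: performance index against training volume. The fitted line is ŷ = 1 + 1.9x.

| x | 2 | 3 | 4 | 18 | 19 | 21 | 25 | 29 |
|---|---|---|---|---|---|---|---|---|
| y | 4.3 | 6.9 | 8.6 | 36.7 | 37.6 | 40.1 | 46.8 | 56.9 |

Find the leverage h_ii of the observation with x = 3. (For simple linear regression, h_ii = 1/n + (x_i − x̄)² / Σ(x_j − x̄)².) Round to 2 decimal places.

h = 0.31

x̄ = (2 + 3 + 4 + 18 + 19 + 21 + 25 + 29)/8 = 15.125
Σ(x − x̄)² = 172.266 + 147.016 + 123.766 + 8.26562 + 15.0156 + 34.5156 + 97.5156 + 192.516 = 790.875
h = 1/8 + (-12.125)²/790.875 = 0.125 + 0.18589 = 0.31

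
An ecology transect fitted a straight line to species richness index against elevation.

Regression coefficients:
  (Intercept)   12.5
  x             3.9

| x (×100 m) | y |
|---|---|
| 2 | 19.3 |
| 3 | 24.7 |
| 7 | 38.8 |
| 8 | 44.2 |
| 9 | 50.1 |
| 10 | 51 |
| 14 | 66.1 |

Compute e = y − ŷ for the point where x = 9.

e = 2.5

ŷ = 12.5 + 3.9·9 = 47.6
e = 50.1 − 47.6 = 2.5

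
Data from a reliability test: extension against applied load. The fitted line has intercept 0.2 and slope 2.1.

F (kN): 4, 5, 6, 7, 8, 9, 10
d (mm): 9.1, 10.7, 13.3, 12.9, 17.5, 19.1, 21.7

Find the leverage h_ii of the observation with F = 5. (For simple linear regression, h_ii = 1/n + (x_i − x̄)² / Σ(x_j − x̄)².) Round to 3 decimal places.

h = 0.286

F̄ = (4 + 5 + 6 + 7 + 8 + 9 + 10)/7 = 7
Σ(F − F̄)² = 9 + 4 + 1 + 0 + 1 + 4 + 9 = 28
h = 1/7 + (-2)²/28 = 0.142857 + 0.142857 = 0.286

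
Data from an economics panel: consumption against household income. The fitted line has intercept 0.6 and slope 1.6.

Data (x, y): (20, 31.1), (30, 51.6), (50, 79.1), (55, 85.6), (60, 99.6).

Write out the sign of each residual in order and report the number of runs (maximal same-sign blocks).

x=20: ŷ = 0.6 + 1.6·20 = 32.6; e = 31.1 − 32.6 = -1.5
x=30: ŷ = 0.6 + 1.6·30 = 48.6; e = 51.6 − 48.6 = 3
x=50: ŷ = 0.6 + 1.6·50 = 80.6; e = 79.1 − 80.6 = -1.5
x=55: ŷ = 0.6 + 1.6·55 = 88.6; e = 85.6 − 88.6 = -3
x=60: ŷ = 0.6 + 1.6·60 = 96.6; e = 99.6 − 96.6 = 3
Signs: − + − − +
Runs: −×1, +×1, −×2, +×1 → 4

4 runs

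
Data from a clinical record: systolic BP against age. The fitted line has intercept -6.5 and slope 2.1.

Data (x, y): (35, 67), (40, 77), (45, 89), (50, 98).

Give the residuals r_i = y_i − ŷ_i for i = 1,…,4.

0, -0.5, 1, -0.5

x=35: ŷ = -6.5 + 2.1·35 = 67; r = 67 − 67 = 0
x=40: ŷ = -6.5 + 2.1·40 = 77.5; r = 77 − 77.5 = -0.5
x=45: ŷ = -6.5 + 2.1·45 = 88; r = 89 − 88 = 1
x=50: ŷ = -6.5 + 2.1·50 = 98.5; r = 98 − 98.5 = -0.5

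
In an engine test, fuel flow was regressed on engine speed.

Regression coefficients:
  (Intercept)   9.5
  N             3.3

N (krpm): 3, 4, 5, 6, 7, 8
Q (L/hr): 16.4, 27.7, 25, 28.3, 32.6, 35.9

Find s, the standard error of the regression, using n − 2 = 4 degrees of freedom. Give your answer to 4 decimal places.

N=3: Q̂ = 9.5 + 3.3·3 = 19.4; r = 16.4 − 19.4 = -3
N=4: Q̂ = 9.5 + 3.3·4 = 22.7; r = 27.7 − 22.7 = 5
N=5: Q̂ = 9.5 + 3.3·5 = 26; r = 25 − 26 = -1
N=6: Q̂ = 9.5 + 3.3·6 = 29.3; r = 28.3 − 29.3 = -1
N=7: Q̂ = 9.5 + 3.3·7 = 32.6; r = 32.6 − 32.6 = 0
N=8: Q̂ = 9.5 + 3.3·8 = 35.9; r = 35.9 − 35.9 = 0
SSE = 9 + 25 + 1 + 1 + 0 + 0 = 36
s = √(36/4) = √9 ≈ 3.0000

s = 3.0000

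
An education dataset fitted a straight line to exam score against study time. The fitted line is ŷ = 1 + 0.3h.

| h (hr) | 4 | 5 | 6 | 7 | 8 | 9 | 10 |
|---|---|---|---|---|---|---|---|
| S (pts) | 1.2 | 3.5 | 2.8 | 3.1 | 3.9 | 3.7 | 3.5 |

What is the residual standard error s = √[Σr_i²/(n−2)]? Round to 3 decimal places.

h=4: ŷ = 1 + 0.3·4 = 2.2; r = 1.2 − 2.2 = -1
h=5: ŷ = 1 + 0.3·5 = 2.5; r = 3.5 − 2.5 = 1
h=6: ŷ = 1 + 0.3·6 = 2.8; r = 2.8 − 2.8 = 0
h=7: ŷ = 1 + 0.3·7 = 3.1; r = 3.1 − 3.1 = 0
h=8: ŷ = 1 + 0.3·8 = 3.4; r = 3.9 − 3.4 = 0.5
h=9: ŷ = 1 + 0.3·9 = 3.7; r = 3.7 − 3.7 = 0
h=10: ŷ = 1 + 0.3·10 = 4; r = 3.5 − 4 = -0.5
SSE = 1 + 1 + 0 + 0 + 0.25 + 0 + 0.25 = 2.5
s = √(2.5/5) = √0.5 ≈ 0.707

s = 0.707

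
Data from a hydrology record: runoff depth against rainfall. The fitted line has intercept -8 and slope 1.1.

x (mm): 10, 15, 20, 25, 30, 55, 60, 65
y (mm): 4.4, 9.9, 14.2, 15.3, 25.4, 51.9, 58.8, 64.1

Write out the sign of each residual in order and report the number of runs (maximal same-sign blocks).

5 runs

x=10: ŷ = -8 + 1.1·10 = 3; e = 4.4 − 3 = 1.4
x=15: ŷ = -8 + 1.1·15 = 8.5; e = 9.9 − 8.5 = 1.4
x=20: ŷ = -8 + 1.1·20 = 14; e = 14.2 − 14 = 0.2
x=25: ŷ = -8 + 1.1·25 = 19.5; e = 15.3 − 19.5 = -4.2
x=30: ŷ = -8 + 1.1·30 = 25; e = 25.4 − 25 = 0.4
x=55: ŷ = -8 + 1.1·55 = 52.5; e = 51.9 − 52.5 = -0.6
x=60: ŷ = -8 + 1.1·60 = 58; e = 58.8 − 58 = 0.8
x=65: ŷ = -8 + 1.1·65 = 63.5; e = 64.1 − 63.5 = 0.6
Signs: + + + − + − + +
Runs: +×3, −×1, +×1, −×1, +×2 → 5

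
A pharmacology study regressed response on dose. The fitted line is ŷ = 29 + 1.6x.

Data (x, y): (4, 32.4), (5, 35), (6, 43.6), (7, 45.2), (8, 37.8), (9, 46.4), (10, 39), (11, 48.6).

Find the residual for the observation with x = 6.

ŷ = 29 + 1.6·6 = 38.6
r = 43.6 − 38.6 = 5

r = 5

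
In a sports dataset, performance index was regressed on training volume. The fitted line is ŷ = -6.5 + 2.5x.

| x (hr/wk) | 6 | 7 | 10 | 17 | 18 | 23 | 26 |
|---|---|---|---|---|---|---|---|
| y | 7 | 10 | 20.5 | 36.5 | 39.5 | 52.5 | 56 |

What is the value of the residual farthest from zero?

r = -2.5

x=6: ŷ = -6.5 + 2.5·6 = 8.5; r = 7 − 8.5 = -1.5
x=7: ŷ = -6.5 + 2.5·7 = 11; r = 10 − 11 = -1
x=10: ŷ = -6.5 + 2.5·10 = 18.5; r = 20.5 − 18.5 = 2
x=17: ŷ = -6.5 + 2.5·17 = 36; r = 36.5 − 36 = 0.5
x=18: ŷ = -6.5 + 2.5·18 = 38.5; r = 39.5 − 38.5 = 1
x=23: ŷ = -6.5 + 2.5·23 = 51; r = 52.5 − 51 = 1.5
x=26: ŷ = -6.5 + 2.5·26 = 58.5; r = 56 − 58.5 = -2.5
Largest |r| is 2.5 at x = 26, residual -2.5.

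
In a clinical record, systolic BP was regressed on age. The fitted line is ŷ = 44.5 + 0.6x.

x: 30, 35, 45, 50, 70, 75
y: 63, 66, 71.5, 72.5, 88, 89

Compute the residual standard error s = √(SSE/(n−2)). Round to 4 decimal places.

s = 1.3229

x=30: ŷ = 44.5 + 0.6·30 = 62.5; r = 63 − 62.5 = 0.5
x=35: ŷ = 44.5 + 0.6·35 = 65.5; r = 66 − 65.5 = 0.5
x=45: ŷ = 44.5 + 0.6·45 = 71.5; r = 71.5 − 71.5 = 0
x=50: ŷ = 44.5 + 0.6·50 = 74.5; r = 72.5 − 74.5 = -2
x=70: ŷ = 44.5 + 0.6·70 = 86.5; r = 88 − 86.5 = 1.5
x=75: ŷ = 44.5 + 0.6·75 = 89.5; r = 89 − 89.5 = -0.5
SSE = 0.25 + 0.25 + 0 + 4 + 2.25 + 0.25 = 7
s = √(7/4) = √1.75 ≈ 1.3229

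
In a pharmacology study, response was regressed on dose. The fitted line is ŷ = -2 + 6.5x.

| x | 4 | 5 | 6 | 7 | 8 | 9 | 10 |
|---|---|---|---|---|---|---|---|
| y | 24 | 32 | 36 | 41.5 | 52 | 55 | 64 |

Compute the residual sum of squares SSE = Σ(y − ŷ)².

x=4: ŷ = -2 + 6.5·4 = 24; r = 24 − 24 = 0
x=5: ŷ = -2 + 6.5·5 = 30.5; r = 32 − 30.5 = 1.5
x=6: ŷ = -2 + 6.5·6 = 37; r = 36 − 37 = -1
x=7: ŷ = -2 + 6.5·7 = 43.5; r = 41.5 − 43.5 = -2
x=8: ŷ = -2 + 6.5·8 = 50; r = 52 − 50 = 2
x=9: ŷ = -2 + 6.5·9 = 56.5; r = 55 − 56.5 = -1.5
x=10: ŷ = -2 + 6.5·10 = 63; r = 64 − 63 = 1
SSE = 0 + 2.25 + 1 + 4 + 4 + 2.25 + 1 = 14.5

SSE = 14.5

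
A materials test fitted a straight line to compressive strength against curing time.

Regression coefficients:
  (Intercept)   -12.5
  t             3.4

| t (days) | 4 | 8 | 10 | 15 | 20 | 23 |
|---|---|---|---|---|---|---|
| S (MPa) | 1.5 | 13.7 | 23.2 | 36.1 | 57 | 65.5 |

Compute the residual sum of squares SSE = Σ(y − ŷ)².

SSE = 12.1

t=4: ŷ = -12.5 + 3.4·4 = 1.1; e = 1.5 − 1.1 = 0.4
t=8: ŷ = -12.5 + 3.4·8 = 14.7; e = 13.7 − 14.7 = -1
t=10: ŷ = -12.5 + 3.4·10 = 21.5; e = 23.2 − 21.5 = 1.7
t=15: ŷ = -12.5 + 3.4·15 = 38.5; e = 36.1 − 38.5 = -2.4
t=20: ŷ = -12.5 + 3.4·20 = 55.5; e = 57 − 55.5 = 1.5
t=23: ŷ = -12.5 + 3.4·23 = 65.7; e = 65.5 − 65.7 = -0.2
SSE = 0.16 + 1 + 2.89 + 5.76 + 2.25 + 0.04 = 12.1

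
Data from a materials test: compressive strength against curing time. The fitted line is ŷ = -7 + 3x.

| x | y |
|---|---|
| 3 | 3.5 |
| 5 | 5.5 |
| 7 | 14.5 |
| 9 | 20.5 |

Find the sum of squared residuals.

SSE = 9

x=3: ŷ = -7 + 3·3 = 2; r = 3.5 − 2 = 1.5
x=5: ŷ = -7 + 3·5 = 8; r = 5.5 − 8 = -2.5
x=7: ŷ = -7 + 3·7 = 14; r = 14.5 − 14 = 0.5
x=9: ŷ = -7 + 3·9 = 20; r = 20.5 − 20 = 0.5
SSE = 2.25 + 6.25 + 0.25 + 0.25 = 9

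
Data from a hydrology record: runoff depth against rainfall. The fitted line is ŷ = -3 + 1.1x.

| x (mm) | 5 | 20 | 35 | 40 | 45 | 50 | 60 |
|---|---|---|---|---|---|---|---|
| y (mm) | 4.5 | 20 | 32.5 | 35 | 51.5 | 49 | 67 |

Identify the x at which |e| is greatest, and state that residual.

x = 40, e = -6

x=5: ŷ = -3 + 1.1·5 = 2.5; e = 4.5 − 2.5 = 2
x=20: ŷ = -3 + 1.1·20 = 19; e = 20 − 19 = 1
x=35: ŷ = -3 + 1.1·35 = 35.5; e = 32.5 − 35.5 = -3
x=40: ŷ = -3 + 1.1·40 = 41; e = 35 − 41 = -6
x=45: ŷ = -3 + 1.1·45 = 46.5; e = 51.5 − 46.5 = 5
x=50: ŷ = -3 + 1.1·50 = 52; e = 49 − 52 = -3
x=60: ŷ = -3 + 1.1·60 = 63; e = 67 − 63 = 4
Largest |e| is 6 at x = 40, residual -6.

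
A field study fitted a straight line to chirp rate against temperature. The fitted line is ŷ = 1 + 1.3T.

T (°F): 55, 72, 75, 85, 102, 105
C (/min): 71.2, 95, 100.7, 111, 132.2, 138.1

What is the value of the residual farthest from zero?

T=55: ŷ = 1 + 1.3·55 = 72.5; e = 71.2 − 72.5 = -1.3
T=72: ŷ = 1 + 1.3·72 = 94.6; e = 95 − 94.6 = 0.4
T=75: ŷ = 1 + 1.3·75 = 98.5; e = 100.7 − 98.5 = 2.2
T=85: ŷ = 1 + 1.3·85 = 111.5; e = 111 − 111.5 = -0.5
T=102: ŷ = 1 + 1.3·102 = 133.6; e = 132.2 − 133.6 = -1.4
T=105: ŷ = 1 + 1.3·105 = 137.5; e = 138.1 − 137.5 = 0.6
Largest |e| is 2.2 at T = 75, residual 2.2.

e = 2.2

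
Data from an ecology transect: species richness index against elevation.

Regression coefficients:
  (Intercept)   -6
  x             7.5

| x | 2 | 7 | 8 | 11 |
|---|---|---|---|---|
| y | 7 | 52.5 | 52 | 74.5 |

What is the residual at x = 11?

r = -2

ŷ = -6 + 7.5·11 = 76.5
r = 74.5 − 76.5 = -2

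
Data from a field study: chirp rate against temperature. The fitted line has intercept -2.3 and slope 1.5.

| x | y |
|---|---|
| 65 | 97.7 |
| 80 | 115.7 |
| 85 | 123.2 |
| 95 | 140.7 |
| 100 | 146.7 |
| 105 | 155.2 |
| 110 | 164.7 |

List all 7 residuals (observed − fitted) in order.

2.5, -2, -2, 0.5, -1, 0, 2

x=65: ŷ = -2.3 + 1.5·65 = 95.2; e = 97.7 − 95.2 = 2.5
x=80: ŷ = -2.3 + 1.5·80 = 117.7; e = 115.7 − 117.7 = -2
x=85: ŷ = -2.3 + 1.5·85 = 125.2; e = 123.2 − 125.2 = -2
x=95: ŷ = -2.3 + 1.5·95 = 140.2; e = 140.7 − 140.2 = 0.5
x=100: ŷ = -2.3 + 1.5·100 = 147.7; e = 146.7 − 147.7 = -1
x=105: ŷ = -2.3 + 1.5·105 = 155.2; e = 155.2 − 155.2 = 0
x=110: ŷ = -2.3 + 1.5·110 = 162.7; e = 164.7 − 162.7 = 2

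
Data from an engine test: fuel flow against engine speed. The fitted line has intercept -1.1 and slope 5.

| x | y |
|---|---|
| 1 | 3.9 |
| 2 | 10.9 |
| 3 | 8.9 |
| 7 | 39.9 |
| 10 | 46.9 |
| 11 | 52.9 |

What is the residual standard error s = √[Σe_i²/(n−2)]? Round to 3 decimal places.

s = 4.183

x=1: ŷ = -1.1 + 5·1 = 3.9; e = 3.9 − 3.9 = 0
x=2: ŷ = -1.1 + 5·2 = 8.9; e = 10.9 − 8.9 = 2
x=3: ŷ = -1.1 + 5·3 = 13.9; e = 8.9 − 13.9 = -5
x=7: ŷ = -1.1 + 5·7 = 33.9; e = 39.9 − 33.9 = 6
x=10: ŷ = -1.1 + 5·10 = 48.9; e = 46.9 − 48.9 = -2
x=11: ŷ = -1.1 + 5·11 = 53.9; e = 52.9 − 53.9 = -1
SSE = 0 + 4 + 25 + 36 + 4 + 1 = 70
s = √(70/4) = √17.5 ≈ 4.183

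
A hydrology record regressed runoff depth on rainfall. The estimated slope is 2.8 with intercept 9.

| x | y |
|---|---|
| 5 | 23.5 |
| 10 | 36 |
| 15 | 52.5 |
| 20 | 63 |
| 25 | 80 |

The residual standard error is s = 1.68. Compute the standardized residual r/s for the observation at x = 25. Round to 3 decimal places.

0.595

ŷ = 9 + 2.8·25 = 79
r = 80 − 79 = 1
r/s = 1 / 1.68 = 0.595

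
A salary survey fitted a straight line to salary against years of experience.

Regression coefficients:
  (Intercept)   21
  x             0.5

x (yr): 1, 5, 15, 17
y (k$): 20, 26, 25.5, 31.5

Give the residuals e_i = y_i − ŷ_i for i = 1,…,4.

x=1: ŷ = 21 + 0.5·1 = 21.5; e = 20 − 21.5 = -1.5
x=5: ŷ = 21 + 0.5·5 = 23.5; e = 26 − 23.5 = 2.5
x=15: ŷ = 21 + 0.5·15 = 28.5; e = 25.5 − 28.5 = -3
x=17: ŷ = 21 + 0.5·17 = 29.5; e = 31.5 − 29.5 = 2

-1.5, 2.5, -3, 2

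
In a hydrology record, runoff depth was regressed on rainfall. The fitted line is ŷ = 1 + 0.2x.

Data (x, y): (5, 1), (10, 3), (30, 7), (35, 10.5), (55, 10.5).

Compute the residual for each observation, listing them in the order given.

-1, 0, 0, 2.5, -1.5

x=5: ŷ = 1 + 0.2·5 = 2; e = 1 − 2 = -1
x=10: ŷ = 1 + 0.2·10 = 3; e = 3 − 3 = 0
x=30: ŷ = 1 + 0.2·30 = 7; e = 7 − 7 = 0
x=35: ŷ = 1 + 0.2·35 = 8; e = 10.5 − 8 = 2.5
x=55: ŷ = 1 + 0.2·55 = 12; e = 10.5 − 12 = -1.5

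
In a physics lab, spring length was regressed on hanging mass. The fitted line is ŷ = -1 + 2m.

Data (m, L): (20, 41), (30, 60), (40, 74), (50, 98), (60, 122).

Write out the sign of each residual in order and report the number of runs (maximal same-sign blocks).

m=20: ŷ = -1 + 2·20 = 39; e = 41 − 39 = 2
m=30: ŷ = -1 + 2·30 = 59; e = 60 − 59 = 1
m=40: ŷ = -1 + 2·40 = 79; e = 74 − 79 = -5
m=50: ŷ = -1 + 2·50 = 99; e = 98 − 99 = -1
m=60: ŷ = -1 + 2·60 = 119; e = 122 − 119 = 3
Signs: + + − − +
Runs: +×2, −×2, +×1 → 3

3 runs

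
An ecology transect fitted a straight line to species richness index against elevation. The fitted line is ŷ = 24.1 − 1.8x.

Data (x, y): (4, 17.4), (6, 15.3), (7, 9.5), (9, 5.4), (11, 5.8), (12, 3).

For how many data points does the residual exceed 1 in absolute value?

4

x=4: ŷ = 24.1 − 1.8·4 = 16.9; r = 17.4 − 16.9 = 0.5
x=6: ŷ = 24.1 − 1.8·6 = 13.3; r = 15.3 − 13.3 = 2
x=7: ŷ = 24.1 − 1.8·7 = 11.5; r = 9.5 − 11.5 = -2
x=9: ŷ = 24.1 − 1.8·9 = 7.9; r = 5.4 − 7.9 = -2.5
x=11: ŷ = 24.1 − 1.8·11 = 4.3; r = 5.8 − 4.3 = 1.5
x=12: ŷ = 24.1 − 1.8·12 = 2.5; r = 3 − 2.5 = 0.5
|r| > 1: x=6 (|r|=2), x=7 (|r|=2), x=9 (|r|=2.5), x=11 (|r|=1.5) → 4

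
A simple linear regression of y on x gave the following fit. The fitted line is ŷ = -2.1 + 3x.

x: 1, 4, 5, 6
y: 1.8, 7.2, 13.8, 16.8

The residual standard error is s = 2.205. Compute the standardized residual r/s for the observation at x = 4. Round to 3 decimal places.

-1.224

ŷ = -2.1 + 3·4 = 9.9
r = 7.2 − 9.9 = -2.7
r/s = -2.7 / 2.205 = -1.224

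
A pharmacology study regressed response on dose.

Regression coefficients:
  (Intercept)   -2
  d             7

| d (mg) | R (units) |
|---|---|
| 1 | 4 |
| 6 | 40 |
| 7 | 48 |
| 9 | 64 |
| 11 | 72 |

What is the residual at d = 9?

e = 3

R̂ = -2 + 7·9 = 61
e = 64 − 61 = 3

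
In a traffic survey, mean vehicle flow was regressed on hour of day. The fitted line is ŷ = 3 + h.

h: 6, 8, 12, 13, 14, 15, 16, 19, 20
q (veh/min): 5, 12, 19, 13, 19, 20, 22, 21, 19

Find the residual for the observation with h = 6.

r = -4

ŷ = 3 + 6 = 9
r = 5 − 9 = -4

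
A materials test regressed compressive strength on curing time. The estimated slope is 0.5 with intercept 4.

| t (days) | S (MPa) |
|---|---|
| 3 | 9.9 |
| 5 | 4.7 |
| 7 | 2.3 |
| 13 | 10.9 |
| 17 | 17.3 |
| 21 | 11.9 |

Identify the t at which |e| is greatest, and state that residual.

t = 7, e = -5.2

t=3: ŷ = 4 + 0.5·3 = 5.5; e = 9.9 − 5.5 = 4.4
t=5: ŷ = 4 + 0.5·5 = 6.5; e = 4.7 − 6.5 = -1.8
t=7: ŷ = 4 + 0.5·7 = 7.5; e = 2.3 − 7.5 = -5.2
t=13: ŷ = 4 + 0.5·13 = 10.5; e = 10.9 − 10.5 = 0.4
t=17: ŷ = 4 + 0.5·17 = 12.5; e = 17.3 − 12.5 = 4.8
t=21: ŷ = 4 + 0.5·21 = 14.5; e = 11.9 − 14.5 = -2.6
Largest |e| is 5.2 at t = 7, residual -5.2.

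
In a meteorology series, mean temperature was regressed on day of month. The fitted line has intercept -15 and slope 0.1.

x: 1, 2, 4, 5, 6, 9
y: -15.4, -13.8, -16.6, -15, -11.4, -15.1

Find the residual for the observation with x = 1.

r = -0.5

ŷ = -15 + 0.1·1 = -14.9
r = -15.4 − (-14.9) = -0.5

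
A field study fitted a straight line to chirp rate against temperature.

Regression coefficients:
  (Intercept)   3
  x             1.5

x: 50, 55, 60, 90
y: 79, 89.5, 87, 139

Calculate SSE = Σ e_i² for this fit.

SSE = 54

x=50: ŷ = 3 + 1.5·50 = 78; e = 79 − 78 = 1
x=55: ŷ = 3 + 1.5·55 = 85.5; e = 89.5 − 85.5 = 4
x=60: ŷ = 3 + 1.5·60 = 93; e = 87 − 93 = -6
x=90: ŷ = 3 + 1.5·90 = 138; e = 139 − 138 = 1
SSE = 1 + 16 + 36 + 1 = 54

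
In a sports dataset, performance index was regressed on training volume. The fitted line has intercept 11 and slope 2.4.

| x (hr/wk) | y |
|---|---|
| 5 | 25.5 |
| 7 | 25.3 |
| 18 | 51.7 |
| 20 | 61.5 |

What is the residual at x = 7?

ŷ = 11 + 2.4·7 = 27.8
r = 25.3 − 27.8 = -2.5

r = -2.5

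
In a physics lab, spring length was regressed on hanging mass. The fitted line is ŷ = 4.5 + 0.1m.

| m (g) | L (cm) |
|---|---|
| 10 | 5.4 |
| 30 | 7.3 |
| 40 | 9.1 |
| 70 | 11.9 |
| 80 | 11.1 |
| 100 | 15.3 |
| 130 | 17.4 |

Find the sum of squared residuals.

m=10: ŷ = 4.5 + 0.1·10 = 5.5; e = 5.4 − 5.5 = -0.1
m=30: ŷ = 4.5 + 0.1·30 = 7.5; e = 7.3 − 7.5 = -0.2
m=40: ŷ = 4.5 + 0.1·40 = 8.5; e = 9.1 − 8.5 = 0.6
m=70: ŷ = 4.5 + 0.1·70 = 11.5; e = 11.9 − 11.5 = 0.4
m=80: ŷ = 4.5 + 0.1·80 = 12.5; e = 11.1 − 12.5 = -1.4
m=100: ŷ = 4.5 + 0.1·100 = 14.5; e = 15.3 − 14.5 = 0.8
m=130: ŷ = 4.5 + 0.1·130 = 17.5; e = 17.4 − 17.5 = -0.1
SSE = 0.01 + 0.04 + 0.36 + 0.16 + 1.96 + 0.64 + 0.01 = 3.18

SSE = 3.18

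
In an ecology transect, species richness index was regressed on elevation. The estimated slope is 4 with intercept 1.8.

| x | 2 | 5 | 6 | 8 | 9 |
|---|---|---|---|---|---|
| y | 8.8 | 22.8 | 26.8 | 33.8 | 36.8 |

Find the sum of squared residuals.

SSE = 4

x=2: ŷ = 1.8 + 4·2 = 9.8; e = 8.8 − 9.8 = -1
x=5: ŷ = 1.8 + 4·5 = 21.8; e = 22.8 − 21.8 = 1
x=6: ŷ = 1.8 + 4·6 = 25.8; e = 26.8 − 25.8 = 1
x=8: ŷ = 1.8 + 4·8 = 33.8; e = 33.8 − 33.8 = 0
x=9: ŷ = 1.8 + 4·9 = 37.8; e = 36.8 − 37.8 = -1
SSE = 1 + 1 + 1 + 0 + 1 = 4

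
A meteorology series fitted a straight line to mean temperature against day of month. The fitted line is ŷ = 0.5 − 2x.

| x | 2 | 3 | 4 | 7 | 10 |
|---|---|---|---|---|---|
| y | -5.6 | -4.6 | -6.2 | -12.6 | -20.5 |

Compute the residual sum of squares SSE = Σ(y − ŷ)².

SSE = 8.72

x=2: ŷ = 0.5 − 2·2 = -3.5; r = -5.6 − (-3.5) = -2.1
x=3: ŷ = 0.5 − 2·3 = -5.5; r = -4.6 − (-5.5) = 0.9
x=4: ŷ = 0.5 − 2·4 = -7.5; r = -6.2 − (-7.5) = 1.3
x=7: ŷ = 0.5 − 2·7 = -13.5; r = -12.6 − (-13.5) = 0.9
x=10: ŷ = 0.5 − 2·10 = -19.5; r = -20.5 − (-19.5) = -1
SSE = 4.41 + 0.81 + 1.69 + 0.81 + 1 = 8.72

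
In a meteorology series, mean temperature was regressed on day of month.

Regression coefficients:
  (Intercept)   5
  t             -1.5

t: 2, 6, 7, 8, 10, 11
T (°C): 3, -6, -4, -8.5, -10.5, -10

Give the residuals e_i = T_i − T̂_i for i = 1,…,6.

1, -2, 1.5, -1.5, -0.5, 1.5

t=2: T̂ = 5 − 1.5·2 = 2; e = 3 − 2 = 1
t=6: T̂ = 5 − 1.5·6 = -4; e = -6 − (-4) = -2
t=7: T̂ = 5 − 1.5·7 = -5.5; e = -4 − (-5.5) = 1.5
t=8: T̂ = 5 − 1.5·8 = -7; e = -8.5 − (-7) = -1.5
t=10: T̂ = 5 − 1.5·10 = -10; e = -10.5 − (-10) = -0.5
t=11: T̂ = 5 − 1.5·11 = -11.5; e = -10 − (-11.5) = 1.5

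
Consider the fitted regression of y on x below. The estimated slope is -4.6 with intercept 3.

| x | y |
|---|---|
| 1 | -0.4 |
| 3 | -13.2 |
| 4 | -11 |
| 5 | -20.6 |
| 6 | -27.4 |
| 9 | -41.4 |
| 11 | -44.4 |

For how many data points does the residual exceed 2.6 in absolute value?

x=1: ŷ = 3 − 4.6·1 = -1.6; e = -0.4 − (-1.6) = 1.2
x=3: ŷ = 3 − 4.6·3 = -10.8; e = -13.2 − (-10.8) = -2.4
x=4: ŷ = 3 − 4.6·4 = -15.4; e = -11 − (-15.4) = 4.4
x=5: ŷ = 3 − 4.6·5 = -20; e = -20.6 − (-20) = -0.6
x=6: ŷ = 3 − 4.6·6 = -24.6; e = -27.4 − (-24.6) = -2.8
x=9: ŷ = 3 − 4.6·9 = -38.4; e = -41.4 − (-38.4) = -3
x=11: ŷ = 3 − 4.6·11 = -47.6; e = -44.4 − (-47.6) = 3.2
|e| > 2.6: x=4 (|e|=4.4), x=6 (|e|=2.8), x=9 (|e|=3), x=11 (|e|=3.2) → 4

4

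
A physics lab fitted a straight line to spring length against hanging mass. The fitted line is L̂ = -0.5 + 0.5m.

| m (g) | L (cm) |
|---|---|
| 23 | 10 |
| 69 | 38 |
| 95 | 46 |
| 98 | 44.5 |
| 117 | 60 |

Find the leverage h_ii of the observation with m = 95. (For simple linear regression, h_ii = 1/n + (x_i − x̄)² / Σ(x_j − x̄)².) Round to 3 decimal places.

m̄ = (23 + 69 + 95 + 98 + 117)/5 = 80.4
Σ(m − m̄)² = 3294.76 + 129.96 + 213.16 + 309.76 + 1339.56 = 5287.2
h = 1/5 + (14.6)²/5287.2 = 0.2 + 0.0403162 = 0.240

h = 0.240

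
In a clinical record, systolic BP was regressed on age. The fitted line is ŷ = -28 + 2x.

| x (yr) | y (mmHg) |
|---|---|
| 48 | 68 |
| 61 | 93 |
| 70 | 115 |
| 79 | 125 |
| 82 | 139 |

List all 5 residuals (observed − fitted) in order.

x=48: ŷ = -28 + 2·48 = 68; r = 68 − 68 = 0
x=61: ŷ = -28 + 2·61 = 94; r = 93 − 94 = -1
x=70: ŷ = -28 + 2·70 = 112; r = 115 − 112 = 3
x=79: ŷ = -28 + 2·79 = 130; r = 125 − 130 = -5
x=82: ŷ = -28 + 2·82 = 136; r = 139 − 136 = 3

0, -1, 3, -5, 3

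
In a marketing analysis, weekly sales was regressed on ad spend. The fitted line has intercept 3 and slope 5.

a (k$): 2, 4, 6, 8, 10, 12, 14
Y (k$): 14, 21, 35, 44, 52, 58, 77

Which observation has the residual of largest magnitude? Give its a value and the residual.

a = 12, e = -5

a=2: ŷ = 3 + 5·2 = 13; e = 14 − 13 = 1
a=4: ŷ = 3 + 5·4 = 23; e = 21 − 23 = -2
a=6: ŷ = 3 + 5·6 = 33; e = 35 − 33 = 2
a=8: ŷ = 3 + 5·8 = 43; e = 44 − 43 = 1
a=10: ŷ = 3 + 5·10 = 53; e = 52 − 53 = -1
a=12: ŷ = 3 + 5·12 = 63; e = 58 − 63 = -5
a=14: ŷ = 3 + 5·14 = 73; e = 77 − 73 = 4
Largest |e| is 5 at a = 12, residual -5.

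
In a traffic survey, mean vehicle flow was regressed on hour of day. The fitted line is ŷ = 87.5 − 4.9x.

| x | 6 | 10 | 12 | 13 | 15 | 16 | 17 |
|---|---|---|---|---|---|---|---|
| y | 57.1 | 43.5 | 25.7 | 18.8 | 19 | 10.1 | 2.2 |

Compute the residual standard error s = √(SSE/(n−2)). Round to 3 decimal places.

x=6: ŷ = 87.5 − 4.9·6 = 58.1; e = 57.1 − 58.1 = -1
x=10: ŷ = 87.5 − 4.9·10 = 38.5; e = 43.5 − 38.5 = 5
x=12: ŷ = 87.5 − 4.9·12 = 28.7; e = 25.7 − 28.7 = -3
x=13: ŷ = 87.5 − 4.9·13 = 23.8; e = 18.8 − 23.8 = -5
x=15: ŷ = 87.5 − 4.9·15 = 14; e = 19 − 14 = 5
x=16: ŷ = 87.5 − 4.9·16 = 9.1; e = 10.1 − 9.1 = 1
x=17: ŷ = 87.5 − 4.9·17 = 4.2; e = 2.2 − 4.2 = -2
SSE = 1 + 25 + 9 + 25 + 25 + 1 + 4 = 90
s = √(90/5) = √18 ≈ 4.243

s = 4.243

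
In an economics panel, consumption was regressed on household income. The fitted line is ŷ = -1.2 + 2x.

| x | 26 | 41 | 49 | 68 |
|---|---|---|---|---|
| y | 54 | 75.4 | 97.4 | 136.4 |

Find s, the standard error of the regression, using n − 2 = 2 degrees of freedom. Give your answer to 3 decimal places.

s = 4.600

x=26: ŷ = -1.2 + 2·26 = 50.8; r = 54 − 50.8 = 3.2
x=41: ŷ = -1.2 + 2·41 = 80.8; r = 75.4 − 80.8 = -5.4
x=49: ŷ = -1.2 + 2·49 = 96.8; r = 97.4 − 96.8 = 0.6
x=68: ŷ = -1.2 + 2·68 = 134.8; r = 136.4 − 134.8 = 1.6
SSE = 10.24 + 29.16 + 0.36 + 2.56 = 42.32
s = √(42.32/2) = √21.16 ≈ 4.600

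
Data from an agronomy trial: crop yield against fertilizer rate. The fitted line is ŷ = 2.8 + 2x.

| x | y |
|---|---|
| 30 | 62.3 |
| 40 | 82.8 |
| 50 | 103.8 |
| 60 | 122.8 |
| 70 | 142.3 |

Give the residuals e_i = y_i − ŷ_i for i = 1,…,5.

-0.5, 0, 1, 0, -0.5

x=30: ŷ = 2.8 + 2·30 = 62.8; e = 62.3 − 62.8 = -0.5
x=40: ŷ = 2.8 + 2·40 = 82.8; e = 82.8 − 82.8 = 0
x=50: ŷ = 2.8 + 2·50 = 102.8; e = 103.8 − 102.8 = 1
x=60: ŷ = 2.8 + 2·60 = 122.8; e = 122.8 − 122.8 = 0
x=70: ŷ = 2.8 + 2·70 = 142.8; e = 142.3 − 142.8 = -0.5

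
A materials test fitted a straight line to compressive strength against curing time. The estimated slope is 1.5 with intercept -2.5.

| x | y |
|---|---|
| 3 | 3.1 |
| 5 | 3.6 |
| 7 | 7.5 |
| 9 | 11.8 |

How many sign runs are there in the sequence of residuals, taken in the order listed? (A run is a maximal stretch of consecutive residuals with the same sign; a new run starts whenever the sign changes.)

x=3: ŷ = -2.5 + 1.5·3 = 2; e = 3.1 − 2 = 1.1
x=5: ŷ = -2.5 + 1.5·5 = 5; e = 3.6 − 5 = -1.4
x=7: ŷ = -2.5 + 1.5·7 = 8; e = 7.5 − 8 = -0.5
x=9: ŷ = -2.5 + 1.5·9 = 11; e = 11.8 − 11 = 0.8
Signs: + − − +
Runs: +×1, −×2, +×1 → 3

3 runs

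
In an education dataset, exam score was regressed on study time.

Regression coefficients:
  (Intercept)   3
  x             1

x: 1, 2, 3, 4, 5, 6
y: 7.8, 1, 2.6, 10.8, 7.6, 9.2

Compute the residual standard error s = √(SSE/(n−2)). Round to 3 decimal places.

s = 3.763

x=1: ŷ = 3 + 1 = 4; e = 7.8 − 4 = 3.8
x=2: ŷ = 3 + 2 = 5; e = 1 − 5 = -4
x=3: ŷ = 3 + 3 = 6; e = 2.6 − 6 = -3.4
x=4: ŷ = 3 + 4 = 7; e = 10.8 − 7 = 3.8
x=5: ŷ = 3 + 5 = 8; e = 7.6 − 8 = -0.4
x=6: ŷ = 3 + 6 = 9; e = 9.2 − 9 = 0.2
SSE = 14.44 + 16 + 11.56 + 14.44 + 0.16 + 0.04 = 56.64
s = √(56.64/4) = √14.16 ≈ 3.763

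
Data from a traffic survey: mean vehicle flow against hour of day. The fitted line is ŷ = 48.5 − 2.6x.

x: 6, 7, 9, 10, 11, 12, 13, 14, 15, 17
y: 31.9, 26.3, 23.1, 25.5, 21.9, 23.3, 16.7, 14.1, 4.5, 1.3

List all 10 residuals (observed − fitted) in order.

x=6: ŷ = 48.5 − 2.6·6 = 32.9; r = 31.9 − 32.9 = -1
x=7: ŷ = 48.5 − 2.6·7 = 30.3; r = 26.3 − 30.3 = -4
x=9: ŷ = 48.5 − 2.6·9 = 25.1; r = 23.1 − 25.1 = -2
x=10: ŷ = 48.5 − 2.6·10 = 22.5; r = 25.5 − 22.5 = 3
x=11: ŷ = 48.5 − 2.6·11 = 19.9; r = 21.9 − 19.9 = 2
x=12: ŷ = 48.5 − 2.6·12 = 17.3; r = 23.3 − 17.3 = 6
x=13: ŷ = 48.5 − 2.6·13 = 14.7; r = 16.7 − 14.7 = 2
x=14: ŷ = 48.5 − 2.6·14 = 12.1; r = 14.1 − 12.1 = 2
x=15: ŷ = 48.5 − 2.6·15 = 9.5; r = 4.5 − 9.5 = -5
x=17: ŷ = 48.5 − 2.6·17 = 4.3; r = 1.3 − 4.3 = -3

-1, -4, -2, 3, 2, 6, 2, 2, -5, -3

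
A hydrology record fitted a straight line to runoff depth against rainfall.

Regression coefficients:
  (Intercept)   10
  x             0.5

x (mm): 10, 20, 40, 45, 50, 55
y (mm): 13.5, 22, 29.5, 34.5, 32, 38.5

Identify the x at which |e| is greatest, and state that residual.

x = 50, e = -3

x=10: ŷ = 10 + 0.5·10 = 15; e = 13.5 − 15 = -1.5
x=20: ŷ = 10 + 0.5·20 = 20; e = 22 − 20 = 2
x=40: ŷ = 10 + 0.5·40 = 30; e = 29.5 − 30 = -0.5
x=45: ŷ = 10 + 0.5·45 = 32.5; e = 34.5 − 32.5 = 2
x=50: ŷ = 10 + 0.5·50 = 35; e = 32 − 35 = -3
x=55: ŷ = 10 + 0.5·55 = 37.5; e = 38.5 − 37.5 = 1
Largest |e| is 3 at x = 50, residual -3.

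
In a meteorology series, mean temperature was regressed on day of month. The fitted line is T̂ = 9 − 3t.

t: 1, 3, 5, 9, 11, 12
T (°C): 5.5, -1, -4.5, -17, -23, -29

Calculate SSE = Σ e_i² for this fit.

t=1: T̂ = 9 − 3·1 = 6; e = 5.5 − 6 = -0.5
t=3: T̂ = 9 − 3·3 = 0; e = -1 − 0 = -1
t=5: T̂ = 9 − 3·5 = -6; e = -4.5 − (-6) = 1.5
t=9: T̂ = 9 − 3·9 = -18; e = -17 − (-18) = 1
t=11: T̂ = 9 − 3·11 = -24; e = -23 − (-24) = 1
t=12: T̂ = 9 − 3·12 = -27; e = -29 − (-27) = -2
SSE = 0.25 + 1 + 2.25 + 1 + 1 + 4 = 9.5

SSE = 9.5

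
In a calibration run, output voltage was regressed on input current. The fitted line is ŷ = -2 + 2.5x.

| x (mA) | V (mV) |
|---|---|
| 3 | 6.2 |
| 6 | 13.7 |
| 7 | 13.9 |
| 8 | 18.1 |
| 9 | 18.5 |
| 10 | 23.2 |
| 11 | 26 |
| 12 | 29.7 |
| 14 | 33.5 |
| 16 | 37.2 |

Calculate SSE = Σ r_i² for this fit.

SSE = 11.62

x=3: ŷ = -2 + 2.5·3 = 5.5; r = 6.2 − 5.5 = 0.7
x=6: ŷ = -2 + 2.5·6 = 13; r = 13.7 − 13 = 0.7
x=7: ŷ = -2 + 2.5·7 = 15.5; r = 13.9 − 15.5 = -1.6
x=8: ŷ = -2 + 2.5·8 = 18; r = 18.1 − 18 = 0.1
x=9: ŷ = -2 + 2.5·9 = 20.5; r = 18.5 − 20.5 = -2
x=10: ŷ = -2 + 2.5·10 = 23; r = 23.2 − 23 = 0.2
x=11: ŷ = -2 + 2.5·11 = 25.5; r = 26 − 25.5 = 0.5
x=12: ŷ = -2 + 2.5·12 = 28; r = 29.7 − 28 = 1.7
x=14: ŷ = -2 + 2.5·14 = 33; r = 33.5 − 33 = 0.5
x=16: ŷ = -2 + 2.5·16 = 38; r = 37.2 − 38 = -0.8
SSE = 0.49 + 0.49 + 2.56 + 0.01 + 4 + 0.04 + 0.25 + 2.89 + 0.25 + 0.64 = 11.62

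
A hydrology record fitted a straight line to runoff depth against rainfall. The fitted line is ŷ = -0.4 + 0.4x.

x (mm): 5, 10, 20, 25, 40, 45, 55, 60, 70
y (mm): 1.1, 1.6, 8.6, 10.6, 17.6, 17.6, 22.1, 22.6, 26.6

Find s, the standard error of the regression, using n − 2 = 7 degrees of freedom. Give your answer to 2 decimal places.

s = 1.34

x=5: ŷ = -0.4 + 0.4·5 = 1.6; r = 1.1 − 1.6 = -0.5
x=10: ŷ = -0.4 + 0.4·10 = 3.6; r = 1.6 − 3.6 = -2
x=20: ŷ = -0.4 + 0.4·20 = 7.6; r = 8.6 − 7.6 = 1
x=25: ŷ = -0.4 + 0.4·25 = 9.6; r = 10.6 − 9.6 = 1
x=40: ŷ = -0.4 + 0.4·40 = 15.6; r = 17.6 − 15.6 = 2
x=45: ŷ = -0.4 + 0.4·45 = 17.6; r = 17.6 − 17.6 = 0
x=55: ŷ = -0.4 + 0.4·55 = 21.6; r = 22.1 − 21.6 = 0.5
x=60: ŷ = -0.4 + 0.4·60 = 23.6; r = 22.6 − 23.6 = -1
x=70: ŷ = -0.4 + 0.4·70 = 27.6; r = 26.6 − 27.6 = -1
SSE = 0.25 + 4 + 1 + 1 + 4 + 0 + 0.25 + 1 + 1 = 12.5
s = √(12.5/7) = √1.78571 ≈ 1.34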